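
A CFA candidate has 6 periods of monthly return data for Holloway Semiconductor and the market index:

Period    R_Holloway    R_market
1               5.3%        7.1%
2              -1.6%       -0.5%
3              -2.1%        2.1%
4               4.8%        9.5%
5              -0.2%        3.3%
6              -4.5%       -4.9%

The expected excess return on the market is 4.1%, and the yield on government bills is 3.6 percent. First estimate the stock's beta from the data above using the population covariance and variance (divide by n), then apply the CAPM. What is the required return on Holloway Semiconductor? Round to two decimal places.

6.54%

Mean R_i = (5.3 − 1.6 − 2.1 + 4.8 − 0.2 − 4.5) / 6 = 0.2833%
Mean R_m = (7.1 − 0.5 + 2.1 + 9.5 + 3.3 − 4.9) / 6 = 2.7667%
Σ(R_i − R̄_i)(R_m − R̄_m) = 96.3067  ⇒  Cov = 96.3067 / 6 = 16.0511
Σ(R_m − R̄_m)² = 134.2933  ⇒  Var(R_m) = 134.2933 / 6 = 22.3822
β = Cov / Var(R_m) = 16.0511 / 22.3822 = 0.7171
E(R) = R_f + β × MRP = 3.6% + 0.7171 × 4.1% = 6.54%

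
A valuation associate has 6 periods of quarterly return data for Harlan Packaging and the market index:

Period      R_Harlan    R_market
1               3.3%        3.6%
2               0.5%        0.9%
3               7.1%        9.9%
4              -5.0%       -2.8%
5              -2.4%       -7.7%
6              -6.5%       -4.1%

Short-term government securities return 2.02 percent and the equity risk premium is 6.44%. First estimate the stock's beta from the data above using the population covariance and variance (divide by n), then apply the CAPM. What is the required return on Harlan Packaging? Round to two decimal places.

Mean R_i = (3.3 + 0.5 + 7.1 − 5.0 − 2.4 − 6.5) / 6 = -0.5000%
Mean R_m = (3.6 + 0.9 + 9.9 − 2.8 − 7.7 − 4.1) / 6 = -0.0333%
Σ(R_i − R̄_i)(R_m − R̄_m) = 141.6500  ⇒  Cov = 141.6500 / 6 = 23.6083
Σ(R_m − R̄_m)² = 195.7133  ⇒  Var(R_m) = 195.7133 / 6 = 32.6189
β = Cov / Var(R_m) = 23.6083 / 32.6189 = 0.7238
E(R) = R_f + β × MRP = 2.02% + 0.7238 × 6.44% = 6.68%

6.68%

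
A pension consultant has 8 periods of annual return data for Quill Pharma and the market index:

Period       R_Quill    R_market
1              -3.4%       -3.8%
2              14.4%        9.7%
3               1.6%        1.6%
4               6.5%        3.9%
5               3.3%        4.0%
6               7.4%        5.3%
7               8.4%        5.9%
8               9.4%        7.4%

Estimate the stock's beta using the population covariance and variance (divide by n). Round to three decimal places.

1.297

Mean R_i = (-3.4 + 14.4 + 1.6 + 6.5 + 3.3 + 7.4 + 8.4 + 9.4) / 8 = 5.9500%
Mean R_m = (-3.8 + 9.7 + 1.6 + 3.9 + 4.0 + 5.3 + 5.9 + 7.4) / 8 = 4.2500%
Σ(R_i − R̄_i)(R_m − R̄_m) = 149.7500  ⇒  Cov = 149.7500 / 8 = 18.7188
Σ(R_m − R̄_m)² = 115.4600  ⇒  Var(R_m) = 115.4600 / 8 = 14.4325
β = Cov / Var(R_m) = 18.7188 / 14.4325 = 1.2970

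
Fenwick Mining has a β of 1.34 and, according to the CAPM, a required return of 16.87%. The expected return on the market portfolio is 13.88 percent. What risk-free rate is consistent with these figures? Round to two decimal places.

E(R) = R_f + β(E(R_m) − R_f) = R_f(1 − β) + β·E(R_m)
16.87% = R_f × (1 − 1.34) + 1.34 × 13.88%
16.87% = R_f × -0.34 + 18.5992%
R_f = (16.87% − 18.5992%) / -0.34 = 5.09%

5.09%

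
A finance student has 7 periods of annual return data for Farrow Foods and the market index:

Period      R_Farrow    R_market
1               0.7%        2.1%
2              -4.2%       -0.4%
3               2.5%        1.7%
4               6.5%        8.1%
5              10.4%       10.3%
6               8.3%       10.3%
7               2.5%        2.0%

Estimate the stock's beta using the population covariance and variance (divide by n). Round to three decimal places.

Mean R_i = (0.7 − 4.2 + 2.5 + 6.5 + 10.4 + 8.3 + 2.5) / 7 = 3.8143%
Mean R_m = (2.1 − 0.4 + 1.7 + 8.1 + 10.3 + 10.3 + 2.0) / 7 = 4.8714%
Σ(R_i − R̄_i)(R_m − R̄_m) = 127.5929  ⇒  Cov = 127.5929 / 7 = 18.2276
Σ(R_m − R̄_m)² = 123.1343  ⇒  Var(R_m) = 123.1343 / 7 = 17.5906
β = Cov / Var(R_m) = 18.2276 / 17.5906 = 1.0362

1.036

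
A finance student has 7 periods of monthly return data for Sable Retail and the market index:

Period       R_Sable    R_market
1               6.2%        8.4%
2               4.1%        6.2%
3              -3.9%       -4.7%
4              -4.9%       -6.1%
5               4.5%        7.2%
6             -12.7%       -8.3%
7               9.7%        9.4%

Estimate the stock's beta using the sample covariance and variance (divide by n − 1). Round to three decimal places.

Mean R_i = (6.2 + 4.1 − 3.9 − 4.9 + 4.5 − 12.7 + 9.7) / 7 = 0.4286%
Mean R_m = (8.4 + 6.2 − 4.7 − 6.1 + 7.2 − 8.3 + 9.4) / 7 = 1.7286%
Σ(R_i − R̄_i)(R_m − R̄_m) = 349.5243  ⇒  Cov = 349.5243 / 6 = 58.2541
Σ(R_m − R̄_m)² = 356.4743  ⇒  Var(R_m) = 356.4743 / 6 = 59.4124
β = Cov / Var(R_m) = 58.2541 / 59.4124 = 0.9805

0.981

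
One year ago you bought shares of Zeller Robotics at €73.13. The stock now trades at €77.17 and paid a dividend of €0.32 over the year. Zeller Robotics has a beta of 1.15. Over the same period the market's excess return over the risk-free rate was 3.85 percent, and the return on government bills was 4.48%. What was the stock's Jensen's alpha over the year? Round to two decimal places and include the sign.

-2.95%

Realised HPR = (P1 + D1 − P0) / P0 = (77.17 + 0.32 − 73.13) / 73.13 = 4.36 / 73.13 = 5.9620%
CAPM required = R_f + β·MRP = 4.48% + 1.15 × 3.85% = 8.9075%
α = realised − required = 5.9620% − 8.9075% = -2.95%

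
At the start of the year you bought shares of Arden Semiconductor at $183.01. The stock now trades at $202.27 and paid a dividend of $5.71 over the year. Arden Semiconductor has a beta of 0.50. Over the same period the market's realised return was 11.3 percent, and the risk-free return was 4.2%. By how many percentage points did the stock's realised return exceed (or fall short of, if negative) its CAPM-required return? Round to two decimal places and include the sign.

Realised HPR = (P1 + D1 − P0) / P0 = (202.27 + 5.71 − 183.01) / 183.01 = 24.97 / 183.01 = 13.6441%
MRP = 11.3% − 4.2% = 7.10%
CAPM required = R_f + β·MRP = 4.2% + 0.50 × 7.1% = 7.7500%
α = realised − required = 13.6441% − 7.7500% = +5.89%

+5.89%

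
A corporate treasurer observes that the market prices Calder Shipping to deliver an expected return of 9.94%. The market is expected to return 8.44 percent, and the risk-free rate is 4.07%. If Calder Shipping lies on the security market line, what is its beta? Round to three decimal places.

1.343

MRP = 8.44% − 4.07% = 4.37%
β = (E(R) − R_f) / MRP = (9.94% − 4.07%) / 4.37% = 5.87% / 4.37% = 1.343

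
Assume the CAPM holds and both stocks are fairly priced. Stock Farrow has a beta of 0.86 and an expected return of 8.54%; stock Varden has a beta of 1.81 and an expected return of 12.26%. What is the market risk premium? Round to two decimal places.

Both satisfy E(R) = R_f + β·MRP, so the slope of the SML is
MRP = (12.26% − 8.54%) / (1.81 − 0.86) = 3.72% / 0.95 = 3.9158%

3.92%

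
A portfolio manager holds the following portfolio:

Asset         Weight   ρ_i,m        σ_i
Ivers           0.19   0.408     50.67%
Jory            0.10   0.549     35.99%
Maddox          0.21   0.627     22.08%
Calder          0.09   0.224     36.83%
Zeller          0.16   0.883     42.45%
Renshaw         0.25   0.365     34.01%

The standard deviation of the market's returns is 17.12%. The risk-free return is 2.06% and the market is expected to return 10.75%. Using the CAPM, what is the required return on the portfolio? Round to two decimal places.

β_Ivers = 0.408 × 50.67% / 17.12% = 1.2076
β_Jory = 0.549 × 35.99% / 17.12% = 1.1541
β_Maddox = 0.627 × 22.08% / 17.12% = 0.8087
β_Calder = 0.224 × 36.83% / 17.12% = 0.4819
β_Zeller = 0.883 × 42.45% / 17.12% = 2.1894
β_Renshaw = 0.365 × 34.01% / 17.12% = 0.7251
β_P = Σ w_i β_i = 0.19×1.2076 + 0.10×1.1541 + 0.21×0.8087 + 0.09×0.4819 + 0.16×2.1894 + 0.25×0.7251 = 1.0896
MRP = 10.75% − 2.06% = 8.69%
E(R_P) = R_f + β_P × MRP = 2.06% + 1.0896 × 8.69% = 11.53%

11.53%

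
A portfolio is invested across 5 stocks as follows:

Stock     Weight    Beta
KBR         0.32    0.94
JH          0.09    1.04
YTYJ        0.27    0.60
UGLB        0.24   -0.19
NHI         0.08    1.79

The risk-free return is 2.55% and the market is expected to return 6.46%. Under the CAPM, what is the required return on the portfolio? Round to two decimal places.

5.11%

β_P = Σ w_i β_i = 0.32×0.94 + 0.09×1.04 + 0.27×0.60 + 0.24×-0.19 + 0.08×1.79 = 0.6540
MRP = 6.46% − 2.55% = 3.91%
E(R_P) = R_f + β_P × MRP = 2.55% + 0.6540 × 3.91% = 5.11%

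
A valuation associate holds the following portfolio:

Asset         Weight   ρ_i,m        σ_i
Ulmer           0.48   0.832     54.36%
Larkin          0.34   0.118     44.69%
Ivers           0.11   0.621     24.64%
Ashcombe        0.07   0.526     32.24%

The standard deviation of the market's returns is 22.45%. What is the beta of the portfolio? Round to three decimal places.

β_Ulmer = 0.832 × 54.36% / 22.45% = 2.0146
β_Larkin = 0.118 × 44.69% / 22.45% = 0.2349
β_Ivers = 0.621 × 24.64% / 22.45% = 0.6816
β_Ashcombe = 0.526 × 32.24% / 22.45% = 0.7554
β_P = Σ w_i β_i = 0.48×2.0146 + 0.34×0.2349 + 0.11×0.6816 + 0.07×0.7554 = 1.1747

1.175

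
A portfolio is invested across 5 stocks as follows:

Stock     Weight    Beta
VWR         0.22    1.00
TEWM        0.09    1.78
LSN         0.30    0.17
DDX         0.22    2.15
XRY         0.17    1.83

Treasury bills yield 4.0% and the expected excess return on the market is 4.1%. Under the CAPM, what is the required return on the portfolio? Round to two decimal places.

8.98%

β_P = Σ w_i β_i = 0.22×1.00 + 0.09×1.78 + 0.30×0.17 + 0.22×2.15 + 0.17×1.83 = 1.2153
E(R_P) = R_f + β_P × MRP = 4.0% + 1.2153 × 4.1% = 8.98%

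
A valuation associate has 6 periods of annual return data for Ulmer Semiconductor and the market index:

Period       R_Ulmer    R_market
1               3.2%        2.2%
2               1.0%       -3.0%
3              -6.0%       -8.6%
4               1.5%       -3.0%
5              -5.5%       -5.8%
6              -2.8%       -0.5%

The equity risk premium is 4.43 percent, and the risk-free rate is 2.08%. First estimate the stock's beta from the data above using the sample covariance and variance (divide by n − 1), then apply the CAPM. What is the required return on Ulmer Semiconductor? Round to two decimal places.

5.61%

Mean R_i = (3.2 + 1.0 − 6.0 + 1.5 − 5.5 − 2.8) / 6 = -1.4333%
Mean R_m = (2.2 − 3.0 − 8.6 − 3.0 − 5.8 − 0.5) / 6 = -3.1167%
Σ(R_i − R̄_i)(R_m − R̄_m) = 57.6367  ⇒  Cov = 57.6367 / 5 = 11.5273
Σ(R_m − R̄_m)² = 72.4083  ⇒  Var(R_m) = 72.4083 / 5 = 14.4817
β = Cov / Var(R_m) = 11.5273 / 14.4817 = 0.7960
E(R) = R_f + β × MRP = 2.08% + 0.7960 × 4.43% = 5.61%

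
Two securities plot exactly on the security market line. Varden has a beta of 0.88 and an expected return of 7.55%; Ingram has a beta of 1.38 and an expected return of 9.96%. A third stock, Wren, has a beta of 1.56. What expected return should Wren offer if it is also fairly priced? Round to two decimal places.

10.83%

MRP (SML slope) = (9.96% − 7.55%) / (1.38 − 0.88) = 2.41% / 0.50 = 4.8200%
R_f (intercept) = 7.55% − 0.88 × 4.8200% = 3.3084%
E(R_Wren) = R_f + β × MRP = 3.3084% + 1.56 × 4.8200% = 10.83%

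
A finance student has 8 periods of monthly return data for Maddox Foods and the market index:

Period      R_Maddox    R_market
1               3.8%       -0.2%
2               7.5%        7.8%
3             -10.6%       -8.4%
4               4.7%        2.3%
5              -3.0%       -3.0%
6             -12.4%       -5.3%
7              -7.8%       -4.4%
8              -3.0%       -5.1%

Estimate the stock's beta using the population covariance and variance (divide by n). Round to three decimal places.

1.288

Mean R_i = (3.8 + 7.5 − 10.6 + 4.7 − 3.0 − 12.4 − 7.8 − 3.0) / 8 = -2.6000%
Mean R_m = (-0.2 + 7.8 − 8.4 + 2.3 − 3.0 − 5.3 − 4.4 − 5.1) / 8 = -2.0375%
Σ(R_i − R̄_i)(R_m − R̄_m) = 239.5500  ⇒  Cov = 239.5500 / 8 = 29.9438
Σ(R_m − R̄_m)² = 185.9788  ⇒  Var(R_m) = 185.9788 / 8 = 23.2474
β = Cov / Var(R_m) = 29.9438 / 23.2474 = 1.2880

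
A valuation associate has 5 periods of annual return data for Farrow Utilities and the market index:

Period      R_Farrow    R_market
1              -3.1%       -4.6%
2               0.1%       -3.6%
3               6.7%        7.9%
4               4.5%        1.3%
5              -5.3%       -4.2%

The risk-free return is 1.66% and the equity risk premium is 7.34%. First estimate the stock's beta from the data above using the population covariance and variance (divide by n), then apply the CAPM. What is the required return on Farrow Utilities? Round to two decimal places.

Mean R_i = (-3.1 + 0.1 + 6.7 + 4.5 − 5.3) / 5 = 0.5800%
Mean R_m = (-4.6 − 3.6 + 7.9 + 1.3 − 4.2) / 5 = -0.6400%
Σ(R_i − R̄_i)(R_m − R̄_m) = 96.7960  ⇒  Cov = 96.7960 / 5 = 19.3592
Σ(R_m − R̄_m)² = 113.8120  ⇒  Var(R_m) = 113.8120 / 5 = 22.7624
β = Cov / Var(R_m) = 19.3592 / 22.7624 = 0.8505
E(R) = R_f + β × MRP = 1.66% + 0.8505 × 7.34% = 7.90%

7.90%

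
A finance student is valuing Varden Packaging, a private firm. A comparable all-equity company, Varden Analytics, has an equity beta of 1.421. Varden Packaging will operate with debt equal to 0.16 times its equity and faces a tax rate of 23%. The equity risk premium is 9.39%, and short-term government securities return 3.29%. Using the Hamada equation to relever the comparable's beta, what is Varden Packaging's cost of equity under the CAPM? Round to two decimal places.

18.28%

β_L = β_U × [1 + (1 − t)(D/E)] = 1.421 × [1 + (1 − 0.23) × 0.16]
    = 1.421 × [1 + 0.77 × 0.16] = 1.421 × 1.1232 = 1.5961
E(R) = R_f + β_L × MRP = 3.29% + 1.5961 × 9.39% = 18.28%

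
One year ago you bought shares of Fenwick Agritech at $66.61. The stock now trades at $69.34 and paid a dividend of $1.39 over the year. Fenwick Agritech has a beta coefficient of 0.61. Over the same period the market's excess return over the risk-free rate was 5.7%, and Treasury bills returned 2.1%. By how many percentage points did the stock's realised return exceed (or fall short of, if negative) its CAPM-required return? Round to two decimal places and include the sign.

Realised HPR = (P1 + D1 − P0) / P0 = (69.34 + 1.39 − 66.61) / 66.61 = 4.12 / 66.61 = 6.1853%
CAPM required = R_f + β·MRP = 2.1% + 0.61 × 5.7% = 5.5770%
α = realised − required = 6.1853% − 5.5770% = +0.61%

+0.61%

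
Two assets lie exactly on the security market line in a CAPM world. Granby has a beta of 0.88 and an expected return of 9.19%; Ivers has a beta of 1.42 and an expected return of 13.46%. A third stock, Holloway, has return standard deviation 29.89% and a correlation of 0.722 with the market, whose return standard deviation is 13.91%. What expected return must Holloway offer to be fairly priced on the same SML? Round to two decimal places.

14.50%

MRP = (13.46% − 9.19%) / (1.42 − 0.88) = 7.9074%
R_f = 9.19% − 0.88 × 7.9074% = 2.2315%
β_Holloway = ρ·σ_i/σ_m = 0.722 × 29.89 / 13.91 = 1.5514
E(R_Holloway) = R_f + β × MRP = 2.2315% + 1.5514 × 7.9074% = 14.50%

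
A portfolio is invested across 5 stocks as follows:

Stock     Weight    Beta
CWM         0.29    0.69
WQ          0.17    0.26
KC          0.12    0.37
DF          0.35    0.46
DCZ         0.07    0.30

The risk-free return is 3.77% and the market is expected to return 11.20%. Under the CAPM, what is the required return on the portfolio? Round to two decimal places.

β_P = Σ w_i β_i = 0.29×0.69 + 0.17×0.26 + 0.12×0.37 + 0.35×0.46 + 0.07×0.30 = 0.4707
MRP = 11.20% − 3.77% = 7.43%
E(R_P) = R_f + β_P × MRP = 3.77% + 0.4707 × 7.43% = 7.27%

7.27%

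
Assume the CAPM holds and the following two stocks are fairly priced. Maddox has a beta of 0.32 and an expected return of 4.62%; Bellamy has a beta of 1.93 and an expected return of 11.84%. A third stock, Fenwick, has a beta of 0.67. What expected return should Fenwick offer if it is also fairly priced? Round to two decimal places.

6.19%

MRP (SML slope) = (11.84% − 4.62%) / (1.93 − 0.32) = 7.22% / 1.61 = 4.4845%
R_f (intercept) = 4.62% − 0.32 × 4.4845% = 3.1850%
E(R_Fenwick) = R_f + β × MRP = 3.1850% + 0.67 × 4.4845% = 6.19%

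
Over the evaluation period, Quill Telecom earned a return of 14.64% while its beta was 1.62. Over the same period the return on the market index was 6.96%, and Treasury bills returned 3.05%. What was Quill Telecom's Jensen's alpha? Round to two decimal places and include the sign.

Market excess return = 6.96% − 3.05% = 3.91%
CAPM benchmark = R_f + β(R_m − R_f) = 3.05% + 1.62 × 3.91% = 9.3842%
α = actual − benchmark = 14.64% − 9.3842% = +5.26%

+5.26%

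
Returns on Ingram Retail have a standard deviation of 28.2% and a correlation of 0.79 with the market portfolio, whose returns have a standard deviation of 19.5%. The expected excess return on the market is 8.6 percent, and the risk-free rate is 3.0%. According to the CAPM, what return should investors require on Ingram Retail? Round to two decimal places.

β = ρ × σ_i / σ_m = 0.79 × 28.2% / 19.5% = 1.1425
E(R) = 3.0% + 1.1425 × 8.6% = 12.83%

12.83%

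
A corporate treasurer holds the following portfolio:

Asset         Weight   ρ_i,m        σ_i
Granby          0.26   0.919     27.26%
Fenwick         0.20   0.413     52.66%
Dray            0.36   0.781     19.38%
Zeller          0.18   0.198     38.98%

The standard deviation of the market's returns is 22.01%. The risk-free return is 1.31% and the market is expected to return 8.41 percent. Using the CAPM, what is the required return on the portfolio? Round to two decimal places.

β_Granby = 0.919 × 27.26% / 22.01% = 1.1382
β_Fenwick = 0.413 × 52.66% / 22.01% = 0.9881
β_Dray = 0.781 × 19.38% / 22.01% = 0.6877
β_Zeller = 0.198 × 38.98% / 22.01% = 0.3507
β_P = Σ w_i β_i = 0.26×1.1382 + 0.20×0.9881 + 0.36×0.6877 + 0.18×0.3507 = 0.8043
MRP = 8.41% − 1.31% = 7.10%
E(R_P) = R_f + β_P × MRP = 1.31% + 0.8043 × 7.10% = 7.02%

7.02%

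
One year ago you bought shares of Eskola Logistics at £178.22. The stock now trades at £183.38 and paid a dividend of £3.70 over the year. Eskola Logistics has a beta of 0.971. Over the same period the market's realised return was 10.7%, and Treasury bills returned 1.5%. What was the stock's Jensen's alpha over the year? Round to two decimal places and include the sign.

Realised HPR = (P1 + D1 − P0) / P0 = (183.38 + 3.70 − 178.22) / 178.22 = 8.86 / 178.22 = 4.9714%
MRP = 10.7% − 1.5% = 9.20%
CAPM required = R_f + β·MRP = 1.5% + 0.971 × 9.2% = 10.4332%
α = realised − required = 4.9714% − 10.4332% = -5.46%

-5.46%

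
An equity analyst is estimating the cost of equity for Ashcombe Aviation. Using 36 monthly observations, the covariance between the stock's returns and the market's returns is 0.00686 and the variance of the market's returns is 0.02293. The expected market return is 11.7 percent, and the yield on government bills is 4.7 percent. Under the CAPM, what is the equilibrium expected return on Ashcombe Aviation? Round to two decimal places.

6.79%

β = Cov(R_i, R_m) / Var(R_m) = 0.00686 / 0.02293 = 0.2992
MRP = 11.7% − 4.7% = 7.00%
E(R) = R_f + β × MRP = 4.7% + 0.2992 × 7.0% = 6.79%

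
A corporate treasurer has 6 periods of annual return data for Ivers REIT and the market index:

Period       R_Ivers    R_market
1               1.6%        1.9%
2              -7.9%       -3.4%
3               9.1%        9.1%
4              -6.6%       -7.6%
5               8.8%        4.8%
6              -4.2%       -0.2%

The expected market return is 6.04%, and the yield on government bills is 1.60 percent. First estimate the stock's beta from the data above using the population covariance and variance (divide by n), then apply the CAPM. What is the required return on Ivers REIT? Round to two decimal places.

6.80%

Mean R_i = (1.6 − 7.9 + 9.1 − 6.6 + 8.8 − 4.2) / 6 = 0.1333%
Mean R_m = (1.9 − 3.4 + 9.1 − 7.6 + 4.8 − 0.2) / 6 = 0.7667%
Σ(R_i − R̄_i)(R_m − R̄_m) = 205.3367  ⇒  Cov = 205.3367 / 6 = 34.2228
Σ(R_m − R̄_m)² = 175.2933  ⇒  Var(R_m) = 175.2933 / 6 = 29.2156
β = Cov / Var(R_m) = 34.2228 / 29.2156 = 1.1714
MRP = 6.04% − 1.60% = 4.44%
E(R) = R_f + β × MRP = 1.60% + 1.1714 × 4.44% = 6.80%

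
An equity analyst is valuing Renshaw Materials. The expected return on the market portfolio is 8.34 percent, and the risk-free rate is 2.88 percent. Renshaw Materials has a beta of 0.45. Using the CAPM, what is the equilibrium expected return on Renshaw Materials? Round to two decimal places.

5.34%

Market risk premium = E(R_m) − R_f = 8.34% − 2.88% = 5.46%
E(R) = R_f + β × MRP = 2.88% + 0.45 × 5.46% = 5.34%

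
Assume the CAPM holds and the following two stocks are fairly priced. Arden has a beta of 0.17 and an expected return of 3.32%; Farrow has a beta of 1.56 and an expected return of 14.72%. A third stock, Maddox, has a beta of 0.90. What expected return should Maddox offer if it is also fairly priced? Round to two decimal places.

9.31%

MRP (SML slope) = (14.72% − 3.32%) / (1.56 − 0.17) = 11.40% / 1.39 = 8.2014%
R_f (intercept) = 3.32% − 0.17 × 8.2014% = 1.9258%
E(R_Maddox) = R_f + β × MRP = 1.9258% + 0.90 × 8.2014% = 9.31%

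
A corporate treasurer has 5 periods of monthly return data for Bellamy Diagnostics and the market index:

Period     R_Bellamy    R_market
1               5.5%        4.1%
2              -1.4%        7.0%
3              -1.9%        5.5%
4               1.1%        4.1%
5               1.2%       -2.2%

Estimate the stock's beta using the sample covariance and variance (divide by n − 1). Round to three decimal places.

Mean R_i = (5.5 − 1.4 − 1.9 + 1.1 + 1.2) / 5 = 0.9000%
Mean R_m = (4.1 + 7.0 + 5.5 + 4.1 − 2.2) / 5 = 3.7000%
Σ(R_i − R̄_i)(R_m − R̄_m) = -12.4800  ⇒  Cov = -12.4800 / 4 = -3.1200
Σ(R_m − R̄_m)² = 49.2600  ⇒  Var(R_m) = 49.2600 / 4 = 12.3150
β = Cov / Var(R_m) = -3.1200 / 12.3150 = -0.2533

-0.253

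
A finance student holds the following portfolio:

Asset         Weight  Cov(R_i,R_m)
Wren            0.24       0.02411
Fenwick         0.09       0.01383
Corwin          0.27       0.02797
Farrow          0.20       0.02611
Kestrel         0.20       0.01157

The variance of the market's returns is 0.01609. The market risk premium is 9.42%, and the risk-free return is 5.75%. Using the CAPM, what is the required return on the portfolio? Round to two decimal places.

18.70%

β_Wren = 0.02411 / 0.01609 = 1.4984
β_Fenwick = 0.01383 / 0.01609 = 0.8595
β_Corwin = 0.02797 / 0.01609 = 1.7383
β_Farrow = 0.02611 / 0.01609 = 1.6227
β_Kestrel = 0.01157 / 0.01609 = 0.7191
β_P = Σ w_i β_i = 0.24×1.4984 + 0.09×0.8595 + 0.27×1.7383 + 0.20×1.6227 + 0.20×0.7191 = 1.3747
E(R_P) = R_f + β_P × MRP = 5.75% + 1.3747 × 9.42% = 18.70%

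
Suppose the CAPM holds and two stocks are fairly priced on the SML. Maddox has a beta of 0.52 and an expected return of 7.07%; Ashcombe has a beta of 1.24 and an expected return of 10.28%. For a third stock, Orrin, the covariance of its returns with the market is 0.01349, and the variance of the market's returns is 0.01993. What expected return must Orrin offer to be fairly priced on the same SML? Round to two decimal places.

7.77%

MRP = (10.28% − 7.07%) / (1.24 − 0.52) = 4.4583%
R_f = 7.07% − 0.52 × 4.4583% = 4.7517%
β_Orrin = Cov / Var(R_m) = 0.01349 / 0.01993 = 0.6769
E(R_Orrin) = R_f + β × MRP = 4.7517% + 0.6769 × 4.4583% = 7.77%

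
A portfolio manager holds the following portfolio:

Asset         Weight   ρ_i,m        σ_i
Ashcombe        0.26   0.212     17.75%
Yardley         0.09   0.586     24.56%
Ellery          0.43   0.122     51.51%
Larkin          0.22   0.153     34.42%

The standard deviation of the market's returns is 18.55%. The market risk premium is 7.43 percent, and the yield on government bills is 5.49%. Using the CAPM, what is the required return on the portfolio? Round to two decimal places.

7.95%

β_Ashcombe = 0.212 × 17.75% / 18.55% = 0.2029
β_Yardley = 0.586 × 24.56% / 18.55% = 0.7759
β_Ellery = 0.122 × 51.51% / 18.55% = 0.3388
β_Larkin = 0.153 × 34.42% / 18.55% = 0.2839
β_P = Σ w_i β_i = 0.26×0.2029 + 0.09×0.7759 + 0.43×0.3388 + 0.22×0.2839 = 0.3307
E(R_P) = R_f + β_P × MRP = 5.49% + 0.3307 × 7.43% = 7.95%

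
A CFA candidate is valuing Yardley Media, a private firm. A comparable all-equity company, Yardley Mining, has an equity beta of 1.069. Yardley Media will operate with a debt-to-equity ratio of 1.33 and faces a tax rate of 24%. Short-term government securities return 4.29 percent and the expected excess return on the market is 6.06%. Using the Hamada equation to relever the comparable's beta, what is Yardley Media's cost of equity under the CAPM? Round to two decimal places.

β_L = β_U × [1 + (1 − t)(D/E)] = 1.069 × [1 + (1 − 0.24) × 1.33]
    = 1.069 × [1 + 0.76 × 1.33] = 1.069 × 2.0108 = 2.1495
E(R) = R_f + β_L × MRP = 4.29% + 2.1495 × 6.06% = 17.32%

17.32%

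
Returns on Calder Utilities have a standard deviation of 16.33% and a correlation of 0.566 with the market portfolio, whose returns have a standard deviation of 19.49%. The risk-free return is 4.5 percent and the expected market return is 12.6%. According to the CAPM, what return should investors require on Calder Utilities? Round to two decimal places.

8.34%

β = ρ × σ_i / σ_m = 0.566 × 16.33% / 19.49% = 0.4742
MRP = 12.6% − 4.5% = 8.10%
E(R) = 4.5% + 0.4742 × 8.1% = 8.34%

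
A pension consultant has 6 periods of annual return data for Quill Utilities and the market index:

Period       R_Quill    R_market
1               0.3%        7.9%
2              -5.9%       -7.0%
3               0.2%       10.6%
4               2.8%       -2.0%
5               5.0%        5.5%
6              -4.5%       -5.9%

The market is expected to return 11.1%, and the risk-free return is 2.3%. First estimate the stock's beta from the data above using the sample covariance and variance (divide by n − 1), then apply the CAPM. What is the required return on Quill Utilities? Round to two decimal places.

5.37%

Mean R_i = (0.3 − 5.9 + 0.2 + 2.8 + 5.0 − 4.5) / 6 = -0.3500%
Mean R_m = (7.9 − 7.0 + 10.6 − 2.0 + 5.5 − 5.9) / 6 = 1.5167%
Σ(R_i − R̄_i)(R_m − R̄_m) = 97.4250  ⇒  Cov = 97.4250 / 5 = 19.4850
Σ(R_m − R̄_m)² = 279.0283  ⇒  Var(R_m) = 279.0283 / 5 = 55.8057
β = Cov / Var(R_m) = 19.4850 / 55.8057 = 0.3492
MRP = 11.1% − 2.3% = 8.80%
E(R) = R_f + β × MRP = 2.3% + 0.3492 × 8.8% = 5.37%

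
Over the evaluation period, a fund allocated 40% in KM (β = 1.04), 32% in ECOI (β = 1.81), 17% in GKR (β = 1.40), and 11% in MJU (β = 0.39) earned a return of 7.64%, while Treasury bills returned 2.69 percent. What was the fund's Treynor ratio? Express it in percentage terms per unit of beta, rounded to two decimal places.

3.88%

β_P = 0.40×1.04 + 0.32×1.81 + 0.17×1.40 + 0.11×0.39 = 1.2761
Treynor = (R_P − R_f) / β_P = (7.64% − 2.69%) / 1.2761 = 4.95% / 1.2761 = 3.88%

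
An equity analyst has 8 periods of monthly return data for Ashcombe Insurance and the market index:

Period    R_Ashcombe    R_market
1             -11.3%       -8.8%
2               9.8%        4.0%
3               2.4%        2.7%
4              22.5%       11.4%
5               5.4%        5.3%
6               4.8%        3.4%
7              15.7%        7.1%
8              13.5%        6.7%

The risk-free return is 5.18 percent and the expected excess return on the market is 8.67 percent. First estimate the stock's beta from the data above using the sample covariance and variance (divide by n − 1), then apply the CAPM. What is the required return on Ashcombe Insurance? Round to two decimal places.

Mean R_i = (-11.3 + 9.8 + 2.4 + 22.5 + 5.4 + 4.8 + 15.7 + 13.5) / 8 = 7.8500%
Mean R_m = (-8.8 + 4.0 + 2.7 + 11.4 + 5.3 + 3.4 + 7.1 + 6.7) / 8 = 3.9750%
Σ(R_i − R̄_i)(R_m − R̄_m) = 398.8500  ⇒  Cov = 398.8500 / 7 = 56.9786
Σ(R_m − R̄_m)² = 239.2350  ⇒  Var(R_m) = 239.2350 / 7 = 34.1764
β = Cov / Var(R_m) = 56.9786 / 34.1764 = 1.6672
E(R) = R_f + β × MRP = 5.18% + 1.6672 × 8.67% = 19.63%

19.63%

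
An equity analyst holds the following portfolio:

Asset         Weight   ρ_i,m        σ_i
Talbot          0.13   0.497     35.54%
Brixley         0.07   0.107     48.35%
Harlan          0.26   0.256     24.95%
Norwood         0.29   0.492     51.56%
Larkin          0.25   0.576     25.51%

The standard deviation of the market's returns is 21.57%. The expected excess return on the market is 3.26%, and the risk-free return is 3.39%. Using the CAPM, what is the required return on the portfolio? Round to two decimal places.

β_Talbot = 0.497 × 35.54% / 21.57% = 0.8189
β_Brixley = 0.107 × 48.35% / 21.57% = 0.2398
β_Harlan = 0.256 × 24.95% / 21.57% = 0.2961
β_Norwood = 0.492 × 51.56% / 21.57% = 1.1761
β_Larkin = 0.576 × 25.51% / 21.57% = 0.6812
β_P = Σ w_i β_i = 0.13×0.8189 + 0.07×0.2398 + 0.26×0.2961 + 0.29×1.1761 + 0.25×0.6812 = 0.7116
E(R_P) = R_f + β_P × MRP = 3.39% + 0.7116 × 3.26% = 5.71%

5.71%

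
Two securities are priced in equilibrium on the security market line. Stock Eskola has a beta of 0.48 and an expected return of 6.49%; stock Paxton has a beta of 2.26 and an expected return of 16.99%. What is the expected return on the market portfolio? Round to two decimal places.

Both satisfy E(R) = R_f + β·MRP, so the slope of the SML is
MRP = (16.99% − 6.49%) / (2.26 − 0.48) = 10.50% / 1.78 = 5.8989%
R_f = E(R_Eskola) − β_Eskola·MRP = 6.49% − 0.48 × 5.8989% = 3.6585%
E(R_m) = R_f + MRP = 3.6585% + 5.8989% = 9.56%

9.56%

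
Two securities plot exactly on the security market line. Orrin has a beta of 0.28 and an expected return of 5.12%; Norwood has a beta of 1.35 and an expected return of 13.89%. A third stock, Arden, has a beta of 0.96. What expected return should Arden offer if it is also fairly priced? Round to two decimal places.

10.69%

MRP (SML slope) = (13.89% − 5.12%) / (1.35 − 0.28) = 8.77% / 1.07 = 8.1963%
R_f (intercept) = 5.12% − 0.28 × 8.1963% = 2.8250%
E(R_Arden) = R_f + β × MRP = 2.8250% + 0.96 × 8.1963% = 10.69%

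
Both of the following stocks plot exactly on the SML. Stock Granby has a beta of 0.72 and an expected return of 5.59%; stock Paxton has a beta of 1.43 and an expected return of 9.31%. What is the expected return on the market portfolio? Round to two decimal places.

Both satisfy E(R) = R_f + β·MRP, so the slope of the SML is
MRP = (9.31% − 5.59%) / (1.43 − 0.72) = 3.72% / 0.71 = 5.2394%
R_f = E(R_Granby) − β_Granby·MRP = 5.59% − 0.72 × 5.2394% = 1.8176%
E(R_m) = R_f + MRP = 1.8176% + 5.2394% = 7.06%

7.06%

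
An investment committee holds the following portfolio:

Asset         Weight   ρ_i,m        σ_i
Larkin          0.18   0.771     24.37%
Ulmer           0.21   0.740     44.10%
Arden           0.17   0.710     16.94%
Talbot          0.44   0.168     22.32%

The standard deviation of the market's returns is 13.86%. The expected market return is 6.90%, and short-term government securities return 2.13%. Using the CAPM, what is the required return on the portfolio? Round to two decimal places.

6.92%

β_Larkin = 0.771 × 24.37% / 13.86% = 1.3556
β_Ulmer = 0.740 × 44.10% / 13.86% = 2.3545
β_Arden = 0.710 × 16.94% / 13.86% = 0.8678
β_Talbot = 0.168 × 22.32% / 13.86% = 0.2705
β_P = Σ w_i β_i = 0.18×1.3556 + 0.21×2.3545 + 0.17×0.8678 + 0.44×0.2705 = 1.0050
MRP = 6.90% − 2.13% = 4.77%
E(R_P) = R_f + β_P × MRP = 2.13% + 1.0050 × 4.77% = 6.92%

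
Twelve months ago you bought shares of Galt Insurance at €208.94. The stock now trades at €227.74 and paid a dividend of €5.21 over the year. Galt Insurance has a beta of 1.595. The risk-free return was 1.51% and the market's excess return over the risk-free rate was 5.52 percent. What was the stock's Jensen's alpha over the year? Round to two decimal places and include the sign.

Realised HPR = (P1 + D1 − P0) / P0 = (227.74 + 5.21 − 208.94) / 208.94 = 24.01 / 208.94 = 11.4913%
CAPM required = R_f + β·MRP = 1.51% + 1.595 × 5.52% = 10.31440%
α = realised − required = 11.4913% − 10.31440% = +1.18%

+1.18%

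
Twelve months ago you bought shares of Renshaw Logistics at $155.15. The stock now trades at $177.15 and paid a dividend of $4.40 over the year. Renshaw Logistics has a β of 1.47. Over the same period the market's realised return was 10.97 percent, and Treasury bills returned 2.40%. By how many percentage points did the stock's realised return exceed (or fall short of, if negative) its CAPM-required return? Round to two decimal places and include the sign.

+2.02%

Realised HPR = (P1 + D1 − P0) / P0 = (177.15 + 4.40 − 155.15) / 155.15 = 26.40 / 155.15 = 17.0158%
MRP = 10.97% − 2.40% = 8.57%
CAPM required = R_f + β·MRP = 2.40% + 1.47 × 8.57% = 14.9979%
α = realised − required = 17.0158% − 14.9979% = +2.02%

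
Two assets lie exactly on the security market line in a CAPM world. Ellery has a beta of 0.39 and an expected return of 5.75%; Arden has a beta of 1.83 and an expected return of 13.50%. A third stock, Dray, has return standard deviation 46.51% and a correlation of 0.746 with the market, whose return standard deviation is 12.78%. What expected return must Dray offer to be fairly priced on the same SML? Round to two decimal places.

MRP = (13.50% − 5.75%) / (1.83 − 0.39) = 5.3819%
R_f = 5.75% − 0.39 × 5.3819% = 3.6511%
β_Dray = ρ·σ_i/σ_m = 0.746 × 46.51 / 12.78 = 2.7149
E(R_Dray) = R_f + β × MRP = 3.6511% + 2.7149 × 5.3819% = 18.26%

18.26%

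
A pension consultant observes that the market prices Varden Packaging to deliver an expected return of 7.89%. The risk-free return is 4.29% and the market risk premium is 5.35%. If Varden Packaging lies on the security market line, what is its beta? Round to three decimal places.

0.673

β = (E(R) − R_f) / MRP = (7.89% − 4.29%) / 5.35% = 3.60% / 5.35% = 0.673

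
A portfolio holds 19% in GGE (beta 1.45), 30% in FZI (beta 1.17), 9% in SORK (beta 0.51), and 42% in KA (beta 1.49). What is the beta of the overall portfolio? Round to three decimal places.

1.298

β_P = Σ w_i β_i = 0.19×1.45 + 0.30×1.17 + 0.09×0.51 + 0.42×1.49 = 1.2982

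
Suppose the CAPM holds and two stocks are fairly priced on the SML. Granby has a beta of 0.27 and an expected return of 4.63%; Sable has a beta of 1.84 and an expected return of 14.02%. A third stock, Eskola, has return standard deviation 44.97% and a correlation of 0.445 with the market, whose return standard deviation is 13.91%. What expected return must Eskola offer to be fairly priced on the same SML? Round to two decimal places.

11.62%

MRP = (14.02% − 4.63%) / (1.84 − 0.27) = 5.9809%
R_f = 4.63% − 0.27 × 5.9809% = 3.0152%
β_Eskola = ρ·σ_i/σ_m = 0.445 × 44.97 / 13.91 = 1.4387
E(R_Eskola) = R_f + β × MRP = 3.0152% + 1.4387 × 5.9809% = 11.62%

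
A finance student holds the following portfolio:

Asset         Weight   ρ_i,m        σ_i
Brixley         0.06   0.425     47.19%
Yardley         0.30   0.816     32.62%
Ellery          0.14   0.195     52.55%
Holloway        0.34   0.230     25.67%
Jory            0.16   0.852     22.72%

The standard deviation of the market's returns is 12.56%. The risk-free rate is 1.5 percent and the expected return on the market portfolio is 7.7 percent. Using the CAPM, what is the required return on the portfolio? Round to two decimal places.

β_Brixley = 0.425 × 47.19% / 12.56% = 1.5968
β_Yardley = 0.816 × 32.62% / 12.56% = 2.1193
β_Ellery = 0.195 × 52.55% / 12.56% = 0.8159
β_Holloway = 0.230 × 25.67% / 12.56% = 0.4701
β_Jory = 0.852 × 22.72% / 12.56% = 1.5412
β_P = Σ w_i β_i = 0.06×1.5968 + 0.30×2.1193 + 0.14×0.8159 + 0.34×0.4701 + 0.16×1.5412 = 1.2523
MRP = 7.7% − 1.5% = 6.20%
E(R_P) = R_f + β_P × MRP = 1.5% + 1.2523 × 6.2% = 9.26%

9.26%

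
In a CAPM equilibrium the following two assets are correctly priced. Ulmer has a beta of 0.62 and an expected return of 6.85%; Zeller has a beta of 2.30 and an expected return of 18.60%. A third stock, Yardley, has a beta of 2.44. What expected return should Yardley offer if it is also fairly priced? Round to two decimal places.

MRP (SML slope) = (18.60% − 6.85%) / (2.30 − 0.62) = 11.75% / 1.68 = 6.9940%
R_f (intercept) = 6.85% − 0.62 × 6.9940% = 2.5137%
E(R_Yardley) = R_f + β × MRP = 2.5137% + 2.44 × 6.9940% = 19.58%

19.58%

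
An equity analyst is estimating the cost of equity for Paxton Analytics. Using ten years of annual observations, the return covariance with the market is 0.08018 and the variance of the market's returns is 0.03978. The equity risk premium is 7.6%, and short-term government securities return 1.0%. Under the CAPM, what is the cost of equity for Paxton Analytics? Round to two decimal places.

β = Cov(R_i, R_m) / Var(R_m) = 0.08018 / 0.03978 = 2.0156
E(R) = R_f + β × MRP = 1.0% + 2.0156 × 7.6% = 16.32%

16.32%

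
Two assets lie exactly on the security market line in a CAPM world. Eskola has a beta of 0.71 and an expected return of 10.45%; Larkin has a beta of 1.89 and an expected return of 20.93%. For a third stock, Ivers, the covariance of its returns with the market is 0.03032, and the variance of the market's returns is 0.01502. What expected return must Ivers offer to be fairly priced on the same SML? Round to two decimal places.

22.07%

MRP = (20.93% − 10.45%) / (1.89 − 0.71) = 8.8814%
R_f = 10.45% − 0.71 × 8.8814% = 4.1442%
β_Ivers = Cov / Var(R_m) = 0.03032 / 0.01502 = 2.0186
E(R_Ivers) = R_f + β × MRP = 4.1442% + 2.0186 × 8.8814% = 22.07%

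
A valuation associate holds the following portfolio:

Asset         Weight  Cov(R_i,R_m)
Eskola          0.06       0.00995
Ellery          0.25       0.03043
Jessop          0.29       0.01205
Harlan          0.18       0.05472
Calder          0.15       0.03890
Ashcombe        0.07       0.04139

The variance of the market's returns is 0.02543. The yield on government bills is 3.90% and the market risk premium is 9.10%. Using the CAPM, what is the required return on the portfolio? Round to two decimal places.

14.74%

β_Eskola = 0.00995 / 0.02543 = 0.3913
β_Ellery = 0.03043 / 0.02543 = 1.1966
β_Jessop = 0.01205 / 0.02543 = 0.4738
β_Harlan = 0.05472 / 0.02543 = 2.1518
β_Calder = 0.03890 / 0.02543 = 1.5297
β_Ashcombe = 0.04139 / 0.02543 = 1.6276
β_P = Σ w_i β_i = 0.06×0.3913 + 0.25×1.1966 + 0.29×0.4738 + 0.18×2.1518 + 0.15×1.5297 + 0.07×1.6276 = 1.1907
E(R_P) = R_f + β_P × MRP = 3.90% + 1.1907 × 9.10% = 14.74%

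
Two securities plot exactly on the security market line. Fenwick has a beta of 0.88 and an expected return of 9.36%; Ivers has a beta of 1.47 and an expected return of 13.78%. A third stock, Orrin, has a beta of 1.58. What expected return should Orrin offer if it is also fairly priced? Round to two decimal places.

14.60%

MRP (SML slope) = (13.78% − 9.36%) / (1.47 − 0.88) = 4.42% / 0.59 = 7.4915%
R_f (intercept) = 9.36% − 0.88 × 7.4915% = 2.7675%
E(R_Orrin) = R_f + β × MRP = 2.7675% + 1.58 × 7.4915% = 14.60%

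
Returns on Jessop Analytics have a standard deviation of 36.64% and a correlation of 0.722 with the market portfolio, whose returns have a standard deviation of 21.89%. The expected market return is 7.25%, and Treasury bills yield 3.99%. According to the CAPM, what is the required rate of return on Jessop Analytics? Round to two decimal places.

7.93%

β = ρ × σ_i / σ_m = 0.722 × 36.64% / 21.89% = 1.2085
MRP = 7.25% − 3.99% = 3.26%
E(R) = 3.99% + 1.2085 × 3.26% = 7.93%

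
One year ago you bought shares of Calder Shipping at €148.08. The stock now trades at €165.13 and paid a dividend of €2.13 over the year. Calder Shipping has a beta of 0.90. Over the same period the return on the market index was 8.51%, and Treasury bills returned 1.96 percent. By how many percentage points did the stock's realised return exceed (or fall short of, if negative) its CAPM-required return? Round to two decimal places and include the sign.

Realised HPR = (P1 + D1 − P0) / P0 = (165.13 + 2.13 − 148.08) / 148.08 = 19.18 / 148.08 = 12.9525%
MRP = 8.51% − 1.96% = 6.55%
CAPM required = R_f + β·MRP = 1.96% + 0.90 × 6.55% = 7.8550%
α = realised − required = 12.9525% − 7.8550% = +5.10%

+5.10%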